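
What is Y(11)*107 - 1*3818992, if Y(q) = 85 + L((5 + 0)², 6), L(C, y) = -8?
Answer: -3810753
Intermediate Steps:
Y(q) = 77 (Y(q) = 85 - 8 = 77)
Y(11)*107 - 1*3818992 = 77*107 - 1*3818992 = 8239 - 3818992 = -3810753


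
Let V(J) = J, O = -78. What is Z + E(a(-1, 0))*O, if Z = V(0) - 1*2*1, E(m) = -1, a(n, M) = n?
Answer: 76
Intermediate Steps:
Z = -2 (Z = 0 - 1*2*1 = 0 - 2*1 = 0 - 2 = -2)
Z + E(a(-1, 0))*O = -2 - 1*(-78) = -2 + 78 = 76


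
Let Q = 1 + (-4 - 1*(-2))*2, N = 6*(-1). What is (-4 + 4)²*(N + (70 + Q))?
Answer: 0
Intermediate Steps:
N = -6
Q = -3 (Q = 1 + (-4 + 2)*2 = 1 - 2*2 = 1 - 4 = -3)
(-4 + 4)²*(N + (70 + Q)) = (-4 + 4)²*(-6 + (70 - 3)) = 0²*(-6 + 67) = 0*61 = 0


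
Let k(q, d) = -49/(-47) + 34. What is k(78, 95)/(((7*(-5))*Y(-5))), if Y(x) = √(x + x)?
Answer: 1647*I*√10/16450 ≈ 0.31661*I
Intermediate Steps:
Y(x) = √2*√x (Y(x) = √(2*x) = √2*√x)
k(q, d) = 1647/47 (k(q, d) = -49*(-1/47) + 34 = 49/47 + 34 = 1647/47)
k(78, 95)/(((7*(-5))*Y(-5))) = 1647/(47*(((7*(-5))*(√2*√(-5))))) = 1647/(47*((-35*√2*I*√5))) = 1647/(47*((-35*I*√10))) = 1647*(I*√10/350)/47 = 1647*I*√10/16450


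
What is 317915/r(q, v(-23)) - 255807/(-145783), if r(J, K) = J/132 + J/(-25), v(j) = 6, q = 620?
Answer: -7646340891606/483562211 ≈ -15813.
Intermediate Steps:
r(J, K) = -107*J/3300 (r(J, K) = J*(1/132) + J*(-1/25) = J/132 - J/25 = -107*J/3300)
317915/r(q, v(-23)) - 255807/(-145783) = 317915/((-107/3300*620)) - 255807/(-145783) = 317915/(-3317/165) - 255807*(-1/145783) = 317915*(-165/3317) + 255807/145783 = -52455975/3317 + 255807/145783 = -7646340891606/483562211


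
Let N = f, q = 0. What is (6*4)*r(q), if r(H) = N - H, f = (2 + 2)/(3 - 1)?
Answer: 48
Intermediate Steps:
f = 2 (f = 4/2 = 4*(½) = 2)
N = 2
r(H) = 2 - H
(6*4)*r(q) = (6*4)*(2 - 1*0) = 24*(2 + 0) = 24*2 = 48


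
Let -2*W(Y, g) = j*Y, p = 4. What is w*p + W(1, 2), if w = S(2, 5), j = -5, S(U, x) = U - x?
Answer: -19/2 ≈ -9.5000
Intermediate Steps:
W(Y, g) = 5*Y/2 (W(Y, g) = -(-5)*Y/2 = 5*Y/2)
w = -3 (w = 2 - 1*5 = 2 - 5 = -3)
w*p + W(1, 2) = -3*4 + (5/2)*1 = -12 + 5/2 = -19/2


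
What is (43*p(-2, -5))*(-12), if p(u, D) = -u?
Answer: -1032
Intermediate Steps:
(43*p(-2, -5))*(-12) = (43*(-1*(-2)))*(-12) = (43*2)*(-12) = 86*(-12) = -1032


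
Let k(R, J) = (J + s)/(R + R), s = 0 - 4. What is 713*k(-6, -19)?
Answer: 16399/12 ≈ 1366.6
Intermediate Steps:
s = -4
k(R, J) = (-4 + J)/(2*R) (k(R, J) = (J - 4)/(R + R) = (-4 + J)/((2*R)) = (-4 + J)*(1/(2*R)) = (-4 + J)/(2*R))
713*k(-6, -19) = 713*((1/2)*(-4 - 19)/(-6)) = 713*((1/2)*(-1/6)*(-23)) = 713*(23/12) = 16399/12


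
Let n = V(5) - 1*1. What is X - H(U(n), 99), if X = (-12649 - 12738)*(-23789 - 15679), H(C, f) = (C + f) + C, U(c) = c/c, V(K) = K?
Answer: 1001974015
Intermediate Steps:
n = 4 (n = 5 - 1*1 = 5 - 1 = 4)
U(c) = 1
H(C, f) = f + 2*C
X = 1001974116 (X = -25387*(-39468) = 1001974116)
X - H(U(n), 99) = 1001974116 - (99 + 2*1) = 1001974116 - (99 + 2) = 1001974116 - 1*101 = 1001974116 - 101 = 1001974015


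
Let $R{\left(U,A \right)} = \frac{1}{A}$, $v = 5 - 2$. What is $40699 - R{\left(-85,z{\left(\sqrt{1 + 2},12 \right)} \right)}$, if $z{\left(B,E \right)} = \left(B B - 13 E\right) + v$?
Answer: $\frac{6104851}{150} \approx 40699.0$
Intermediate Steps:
$v = 3$
$z{\left(B,E \right)} = 3 + B^{2} - 13 E$ ($z{\left(B,E \right)} = \left(B B - 13 E\right) + 3 = \left(B^{2} - 13 E\right) + 3 = 3 + B^{2} - 13 E$)
$40699 - R{\left(-85,z{\left(\sqrt{1 + 2},12 \right)} \right)} = 40699 - \frac{1}{3 + \left(\sqrt{1 + 2}\right)^{2} - 156} = 40699 - \frac{1}{3 + \left(\sqrt{3}\right)^{2} - 156} = 40699 - \frac{1}{3 + 3 - 156} = 40699 - \frac{1}{-150} = 40699 - - \frac{1}{150} = 40699 + \frac{1}{150} = \frac{6104851}{150}$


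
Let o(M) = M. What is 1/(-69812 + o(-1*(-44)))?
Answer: -1/69768 ≈ -1.4333e-5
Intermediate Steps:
1/(-69812 + o(-1*(-44))) = 1/(-69812 - 1*(-44)) = 1/(-69812 + 44) = 1/(-69768) = -1/69768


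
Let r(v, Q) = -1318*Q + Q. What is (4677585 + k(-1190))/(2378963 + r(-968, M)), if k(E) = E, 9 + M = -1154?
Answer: 4676395/3910634 ≈ 1.1958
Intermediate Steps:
M = -1163 (M = -9 - 1154 = -1163)
r(v, Q) = -1317*Q
(4677585 + k(-1190))/(2378963 + r(-968, M)) = (4677585 - 1190)/(2378963 - 1317*(-1163)) = 4676395/(2378963 + 1531671) = 4676395/3910634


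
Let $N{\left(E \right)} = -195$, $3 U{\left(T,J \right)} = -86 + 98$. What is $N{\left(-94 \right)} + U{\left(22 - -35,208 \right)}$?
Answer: $-191$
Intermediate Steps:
$U{\left(T,J \right)} = 4$ ($U{\left(T,J \right)} = \frac{-86 + 98}{3} = \frac{1}{3} \cdot 12 = 4$)
$N{\left(-94 \right)} + U{\left(22 - -35,208 \right)} = -195 + 4 = -191$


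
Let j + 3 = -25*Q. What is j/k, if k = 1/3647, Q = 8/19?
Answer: -937279/19 ≈ -49331.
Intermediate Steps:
Q = 8/19 (Q = 8*(1/19) = 8/19 ≈ 0.42105)
k = 1/3647 ≈ 0.00027420
j = -257/19 (j = -3 - 25*8/19 = -3 - 200/19 = -257/19 ≈ -13.526)
j/k = -257/(19*1/3647) = -257/19*3647 = -937279/19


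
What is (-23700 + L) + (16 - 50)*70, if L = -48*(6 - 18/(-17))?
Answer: -449120/17 ≈ -26419.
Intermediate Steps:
L = -5760/17 (L = -48*(6 - 18*(-1/17)) = -48*(6 + 18/17) = -48*120/17 = -5760/17 ≈ -338.82)
(-23700 + L) + (16 - 50)*70 = (-23700 - 5760/17) + (16 - 50)*70 = -408660/17 - 34*70 = -408660/17 - 2380 = -449120/17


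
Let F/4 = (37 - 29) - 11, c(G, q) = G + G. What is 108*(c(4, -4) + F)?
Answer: -432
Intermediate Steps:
c(G, q) = 2*G
F = -12 (F = 4*((37 - 29) - 11) = 4*(8 - 11) = 4*(-3) = -12)
108*(c(4, -4) + F) = 108*(2*4 - 12) = 108*(8 - 12) = 108*(-4) = -432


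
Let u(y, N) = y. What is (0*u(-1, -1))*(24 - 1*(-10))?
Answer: 0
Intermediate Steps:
(0*u(-1, -1))*(24 - 1*(-10)) = (0*(-1))*(24 - 1*(-10)) = 0*(24 + 10) = 0*34 = 0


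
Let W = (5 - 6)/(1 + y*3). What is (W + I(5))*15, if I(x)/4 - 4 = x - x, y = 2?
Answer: 1665/7 ≈ 237.86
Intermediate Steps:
I(x) = 16 (I(x) = 16 + 4*(x - x) = 16 + 4*0 = 16 + 0 = 16)
W = -1/7 (W = (5 - 6)/(1 + 2*3) = -1/(1 + 6) = -1/7 ≈ -0.14286)
(W + I(5))*15 = (-1/7 + 16)*15 = (111/7)*15 = 1665/7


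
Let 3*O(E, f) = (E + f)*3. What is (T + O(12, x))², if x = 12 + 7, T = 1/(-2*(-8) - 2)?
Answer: 189225/196 ≈ 965.43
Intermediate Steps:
T = 1/14 (T = 1/(16 - 2) = 1/14 ≈ 0.071429)
x = 19
O(E, f) = E + f (O(E, f) = ((E + f)*3)/3 = (3*E + 3*f)/3 = E + f)
(T + O(12, x))² = (1/14 + (12 + 19))² = (1/14 + 31)² = (435/14)² = 189225/196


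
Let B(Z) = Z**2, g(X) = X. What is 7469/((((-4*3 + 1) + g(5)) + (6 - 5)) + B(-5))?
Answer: 7469/20 ≈ 373.45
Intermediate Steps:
7469/((((-4*3 + 1) + g(5)) + (6 - 5)) + B(-5)) = 7469/((((-4*3 + 1) + 5) + (6 - 5)) + (-5)**2) = 7469/((((-12 + 1) + 5) + 1) + 25) = 7469/(((-11 + 5) + 1) + 25) = 7469/((-6 + 1) + 25) = 7469/(-5 + 25) = 7469/20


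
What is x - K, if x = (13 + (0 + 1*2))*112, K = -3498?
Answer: 5178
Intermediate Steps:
x = 1680 (x = (13 + (0 + 2))*112 = (13 + 2)*112 = 15*112 = 1680)
x - K = 1680 - 1*(-3498) = 1680 + 3498 = 5178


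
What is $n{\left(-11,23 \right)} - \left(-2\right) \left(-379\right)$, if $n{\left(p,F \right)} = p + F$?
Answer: $-746$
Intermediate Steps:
$n{\left(p,F \right)} = F + p$
$n{\left(-11,23 \right)} - \left(-2\right) \left(-379\right) = \left(23 - 11\right) - \left(-2\right) \left(-379\right) = 12 - 758 = -746$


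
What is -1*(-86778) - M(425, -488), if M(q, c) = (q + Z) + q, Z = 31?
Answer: 85897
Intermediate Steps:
M(q, c) = 31 + 2*q (M(q, c) = (q + 31) + q = (31 + q) + q = 31 + 2*q)
-1*(-86778) - M(425, -488) = -1*(-86778) - (31 + 2*425) = 86778 - (31 + 850) = 86778 - 1*881 = 86778 - 881 = 85897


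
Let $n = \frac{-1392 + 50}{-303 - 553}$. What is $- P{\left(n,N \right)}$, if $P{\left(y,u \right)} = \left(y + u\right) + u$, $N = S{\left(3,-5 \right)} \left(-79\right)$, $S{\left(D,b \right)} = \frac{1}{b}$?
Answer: $- \frac{70979}{2140} \approx -33.168$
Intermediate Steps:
$n = \frac{671}{428}$ ($n = - \frac{1342}{-856} = \left(-1342\right) \left(- \frac{1}{856}\right) = \frac{671}{428} \approx 1.5678$)
$N = \frac{79}{5}$ ($N = \frac{1}{-5} \left(-79\right) = \left(- \frac{1}{5}\right) \left(-79\right) = \frac{79}{5} \approx 15.8$)
$P{\left(y,u \right)} = y + 2 u$ ($P{\left(y,u \right)} = \left(u + y\right) + u = y + 2 u$)
$- P{\left(n,N \right)} = - (\frac{671}{428} + 2 \cdot \frac{79}{5}) = - (\frac{671}{428} + \frac{158}{5}) = \left(-1\right) \frac{70979}{2140} = - \frac{70979}{2140}$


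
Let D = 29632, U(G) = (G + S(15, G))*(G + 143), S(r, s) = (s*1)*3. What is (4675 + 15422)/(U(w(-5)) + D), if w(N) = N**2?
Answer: 20097/46432 ≈ 0.43283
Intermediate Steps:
S(r, s) = 3*s (S(r, s) = s*3 = 3*s)
U(G) = 4*G*(143 + G) (U(G) = (G + 3*G)*(G + 143) = (4*G)*(143 + G) = 4*G*(143 + G))
(4675 + 15422)/(U(w(-5)) + D) = (4675 + 15422)/(4*(-5)**2*(143 + (-5)**2) + 29632) = 20097/(4*25*(143 + 25) + 29632) = 20097/(4*25*168 + 29632) = 20097/(16800 + 29632) = 20097/46432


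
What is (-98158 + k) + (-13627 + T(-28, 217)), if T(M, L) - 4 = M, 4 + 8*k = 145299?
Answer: -749177/8 ≈ -93647.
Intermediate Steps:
k = 145295/8 (k = -½ + (⅛)*145299 = -½ + 145299/8 = 145295/8 ≈ 18162.)
T(M, L) = 4 + M
(-98158 + k) + (-13627 + T(-28, 217)) = (-98158 + 145295/8) + (-13627 + (4 - 28)) = -639969/8 + (-13627 - 24) = -639969/8 - 13651 = -749177/8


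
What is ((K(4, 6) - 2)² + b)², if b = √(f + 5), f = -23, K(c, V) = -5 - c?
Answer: 14623 + 726*I*√2 ≈ 14623.0 + 1026.7*I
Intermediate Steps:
b = 3*I*√2 (b = √(-23 + 5) = √(-18) = 3*I*√2 ≈ 4.2426*I)
((K(4, 6) - 2)² + b)² = (((-5 - 1*4) - 2)² + 3*I*√2)² = (((-5 - 4) - 2)² + 3*I*√2)² = ((-9 - 2)² + 3*I*√2)² = ((-11)² + 3*I*√2)² = (121 + 3*I*√2)²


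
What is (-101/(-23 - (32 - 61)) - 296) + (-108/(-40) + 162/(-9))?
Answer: -4922/15 ≈ -328.13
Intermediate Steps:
(-101/(-23 - (32 - 61)) - 296) + (-108/(-40) + 162/(-9)) = (-101/(-23 - 1*(-29)) - 296) + (-108*(-1/40) + 162*(-⅑)) = (-101/(-23 + 29) - 296) + (27/10 - 18) = (-101/6 - 296) - 153/10 = -1877/6 - 153/10 = -4922/15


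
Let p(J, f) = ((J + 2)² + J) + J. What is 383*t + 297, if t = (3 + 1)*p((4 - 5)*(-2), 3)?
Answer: 30937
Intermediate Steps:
p(J, f) = (2 + J)² + 2*J (p(J, f) = ((2 + J)² + J) + J = (J + (2 + J)²) + J = (2 + J)² + 2*J)
t = 80 (t = (3 + 1)*((2 + (4 - 5)*(-2))² + 2*((4 - 5)*(-2))) = 4*((2 - 1*(-2))² + 2*(-1*(-2))) = 4*((2 + 2)² + 2*2) = 4*(4² + 4) = 4*(16 + 4) = 4*20 = 80)
383*t + 297 = 383*80 + 297 = 30640 + 297 = 30937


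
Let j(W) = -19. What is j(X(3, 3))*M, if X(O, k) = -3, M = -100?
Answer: 1900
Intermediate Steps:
j(X(3, 3))*M = -19*(-100) = 1900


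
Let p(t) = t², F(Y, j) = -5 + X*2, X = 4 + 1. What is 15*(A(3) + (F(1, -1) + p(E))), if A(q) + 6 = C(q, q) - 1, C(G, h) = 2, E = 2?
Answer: 60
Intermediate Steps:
X = 5
F(Y, j) = 5 (F(Y, j) = -5 + 5*2 = -5 + 10 = 5)
A(q) = -5 (A(q) = -6 + (2 - 1) = -6 + 1 = -5)
15*(A(3) + (F(1, -1) + p(E))) = 15*(-5 + (5 + 2²)) = 15*(-5 + (5 + 4)) = 15*(-5 + 9) = 15*4 = 60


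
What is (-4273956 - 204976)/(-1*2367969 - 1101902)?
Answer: 4478932/3469871 ≈ 1.2908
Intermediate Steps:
(-4273956 - 204976)/(-1*2367969 - 1101902) = -4478932/(-2367969 - 1101902) = -4478932/(-3469871) = -4478932*(-1/3469871) = 4478932/3469871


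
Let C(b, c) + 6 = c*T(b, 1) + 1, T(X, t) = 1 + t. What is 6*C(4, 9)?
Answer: 78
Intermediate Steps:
C(b, c) = -5 + 2*c (C(b, c) = -6 + (c*(1 + 1) + 1) = -6 + (c*2 + 1) = -6 + (2*c + 1) = -6 + (1 + 2*c) = -5 + 2*c)
6*C(4, 9) = 6*(-5 + 2*9) = 6*(-5 + 18) = 6*13 = 78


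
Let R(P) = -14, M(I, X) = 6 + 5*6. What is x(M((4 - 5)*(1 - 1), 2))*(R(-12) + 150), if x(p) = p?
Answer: 4896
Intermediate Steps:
M(I, X) = 36 (M(I, X) = 6 + 30 = 36)
x(M((4 - 5)*(1 - 1), 2))*(R(-12) + 150) = 36*(-14 + 150) = 36*136 = 4896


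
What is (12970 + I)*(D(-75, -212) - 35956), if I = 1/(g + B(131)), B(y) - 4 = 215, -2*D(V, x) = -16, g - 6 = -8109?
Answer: -918969989773/1971 ≈ -4.6625e+8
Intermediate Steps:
g = -8103 (g = 6 - 8109 = -8103)
D(V, x) = 8 (D(V, x) = -½*(-16) = 8)
B(y) = 219 (B(y) = 4 + 215 = 219)
I = -1/7884 (I = 1/(-8103 + 219) = 1/(-7884) = -1/7884 ≈ -0.00012684)
(12970 + I)*(D(-75, -212) - 35956) = (12970 - 1/7884)*(8 - 35956) = (102255479/7884)*(-35948) = -918969989773/1971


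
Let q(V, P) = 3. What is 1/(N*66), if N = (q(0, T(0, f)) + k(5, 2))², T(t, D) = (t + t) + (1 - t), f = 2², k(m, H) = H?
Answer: 1/1650 ≈ 0.00060606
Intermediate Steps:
f = 4
T(t, D) = 1 + t (T(t, D) = 2*t + (1 - t) = 1 + t)
N = 25 (N = (3 + 2)² = 5² = 25)
1/(N*66) = 1/(25*66) = 1/1650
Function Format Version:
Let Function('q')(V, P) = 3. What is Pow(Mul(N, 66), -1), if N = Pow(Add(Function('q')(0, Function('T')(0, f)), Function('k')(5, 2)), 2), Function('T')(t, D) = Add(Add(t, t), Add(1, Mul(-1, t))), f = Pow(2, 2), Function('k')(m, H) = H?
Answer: Rational(1, 1650) ≈ 0.00060606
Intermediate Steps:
f = 4
Function('T')(t, D) = Add(1, t) (Function('T')(t, D) = Add(Mul(2, t), Add(1, Mul(-1, t))) = Add(1, t))
N = 25 (N = Pow(Add(3, 2), 2) = Pow(5, 2) = 25)
Pow(Mul(N, 66), -1) = Pow(Mul(25, 66), -1) = Pow(1650, -1) = Rational(1, 1650)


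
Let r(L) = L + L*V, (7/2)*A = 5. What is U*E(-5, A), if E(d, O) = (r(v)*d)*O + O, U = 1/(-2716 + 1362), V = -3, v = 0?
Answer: -5/4739 ≈ -0.0010551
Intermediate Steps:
U = -1/1354 (U = 1/(-1354) = -1/1354 ≈ -0.00073855)
A = 10/7 (A = (2/7)*5 = 10/7 ≈ 1.4286)
r(L) = -2*L (r(L) = L + L*(-3) = L - 3*L = -2*L)
E(d, O) = O (E(d, O) = ((-2*0)*d)*O + O = (0*d)*O + O = 0*O + O = 0 + O = O)
U*E(-5, A) = -1/1354*10/7 = -5/4739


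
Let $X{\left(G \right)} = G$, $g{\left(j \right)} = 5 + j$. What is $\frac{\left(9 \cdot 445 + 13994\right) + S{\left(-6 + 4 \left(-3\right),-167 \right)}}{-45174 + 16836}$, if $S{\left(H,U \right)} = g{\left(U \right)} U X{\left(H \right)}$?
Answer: $\frac{468973}{28338} \approx 16.549$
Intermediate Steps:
$S{\left(H,U \right)} = H U \left(5 + U\right)$ ($S{\left(H,U \right)} = \left(5 + U\right) U H = U \left(5 + U\right) H = H U \left(5 + U\right)$)
$\frac{\left(9 \cdot 445 + 13994\right) + S{\left(-6 + 4 \left(-3\right),-167 \right)}}{-45174 + 16836} = \frac{\left(9 \cdot 445 + 13994\right) + \left(-6 + 4 \left(-3\right)\right) \left(-167\right) \left(5 - 167\right)}{-45174 + 16836} = \frac{\left(4005 + 13994\right) + \left(-6 - 12\right) \left(-167\right) \left(-162\right)}{-28338} = \left(17999 - \left(-3006\right) \left(-162\right)\right) \left(- \frac{1}{28338}\right) = \left(17999 - 486972\right) \left(- \frac{1}{28338}\right) = \left(-468973\right) \left(- \frac{1}{28338}\right) = \frac{468973}{28338}$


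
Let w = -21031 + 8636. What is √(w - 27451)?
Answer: I*√39846 ≈ 199.61*I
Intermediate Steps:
w = -12395
√(w - 27451) = √(-12395 - 27451) = √(-39846) = I*√39846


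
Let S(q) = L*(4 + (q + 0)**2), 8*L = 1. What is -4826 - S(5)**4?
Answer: -20474577/4096 ≈ -4998.7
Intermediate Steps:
L = 1/8 (L = (1/8)*1 = 1/8 ≈ 0.12500)
S(q) = 1/2 + q**2/8 (S(q) = (4 + (q + 0)**2)/8 = (4 + q**2)/8 = 1/2 + q**2/8)
-4826 - S(5)**4 = -4826 - (1/2 + (1/8)*5**2)**4 = -4826 - (1/2 + (1/8)*25)**4 = -4826 - (1/2 + 25/8)**4 = -4826 - (29/8)**4 = -4826 - 1*707281/4096 = -4826 - 707281/4096 = -20474577/4096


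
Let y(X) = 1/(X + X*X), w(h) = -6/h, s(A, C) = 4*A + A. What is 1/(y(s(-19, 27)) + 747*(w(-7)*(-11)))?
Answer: -62510/440266853 ≈ -0.00014198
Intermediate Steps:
s(A, C) = 5*A
y(X) = 1/(X + X**2)
1/(y(s(-19, 27)) + 747*(w(-7)*(-11))) = 1/(1/(((5*(-19)))*(1 + 5*(-19))) + 747*(-6/(-7)*(-11))) = 1/(1/((-95)*(1 - 95)) + 747*(-6*(-1/7)*(-11))) = 1/(-1/95/(-94) + 747*((6/7)*(-11))) = 1/(-1/95*(-1/94) + 747*(-66/7)) = 1/(1/8930 - 49302/7) = 1/(-440266853/62510) = -62510/440266853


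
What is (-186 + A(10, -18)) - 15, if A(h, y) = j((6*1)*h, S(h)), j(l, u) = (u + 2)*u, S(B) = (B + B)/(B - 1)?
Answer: -15521/81 ≈ -191.62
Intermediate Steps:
S(B) = 2*B/(-1 + B) (S(B) = (2*B)/(-1 + B) = 2*B/(-1 + B))
j(l, u) = u*(2 + u) (j(l, u) = (2 + u)*u = u*(2 + u))
A(h, y) = 2*h*(2 + 2*h/(-1 + h))/(-1 + h) (A(h, y) = (2*h/(-1 + h))*(2 + 2*h/(-1 + h)) = 2*h*(2 + 2*h/(-1 + h))/(-1 + h))
(-186 + A(10, -18)) - 15 = (-186 + 4*10*(-1 + 2*10)/(-1 + 10)²) - 15 = (-186 + 4*10*(-1 + 20)/9²) - 15 = (-186 + 4*10*(1/81)*19) - 15 = (-186 + 760/81) - 15 = -14306/81 - 15 = -15521/81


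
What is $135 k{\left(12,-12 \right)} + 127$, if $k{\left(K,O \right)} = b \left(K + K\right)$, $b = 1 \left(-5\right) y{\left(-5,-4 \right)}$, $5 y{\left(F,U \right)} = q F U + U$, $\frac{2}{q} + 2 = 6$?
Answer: $-19313$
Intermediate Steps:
$q = \frac{1}{2}$ ($q = \frac{2}{-2 + 6} = \frac{2}{4} = 2 \cdot \frac{1}{4} = \frac{1}{2} \approx 0.5$)
$y{\left(F,U \right)} = \frac{U}{5} + \frac{F U}{10}$ ($y{\left(F,U \right)} = \frac{\frac{F}{2} U + U}{5} = \frac{\frac{F U}{2} + U}{5} = \frac{U + \frac{F U}{2}}{5} = \frac{U}{5} + \frac{F U}{10}$)
$b = -6$ ($b = 1 \left(-5\right) \frac{1}{10} \left(-4\right) \left(2 - 5\right) = - 5 \cdot \frac{1}{10} \left(-4\right) \left(-3\right) = \left(-5\right) \frac{6}{5} = -6$)
$k{\left(K,O \right)} = - 12 K$ ($k{\left(K,O \right)} = - 6 \left(K + K\right) = - 6 \cdot 2 K = - 12 K$)
$135 k{\left(12,-12 \right)} + 127 = 135 \left(\left(-12\right) 12\right) + 127 = 135 \left(-144\right) + 127 = -19440 + 127 = -19313$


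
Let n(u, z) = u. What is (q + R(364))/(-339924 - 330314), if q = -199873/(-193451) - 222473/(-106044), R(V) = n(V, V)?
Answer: -7531444651951/13749475363126872 ≈ -0.00054776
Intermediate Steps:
R(V) = V
q = 64232956735/20514317844 (q = -199873*(-1/193451) - 222473*(-1/106044) = 199873/193451 + 222473/106044 = 64232956735/20514317844 ≈ 3.1311)
(q + R(364))/(-339924 - 330314) = (64232956735/20514317844 + 364)/(-339924 - 330314) = (7531444651951/20514317844)/(-670238) = (7531444651951/20514317844)*(-1/670238) = -7531444651951/13749475363126872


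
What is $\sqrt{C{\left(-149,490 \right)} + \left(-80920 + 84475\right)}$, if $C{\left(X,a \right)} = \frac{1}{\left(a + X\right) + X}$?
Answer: $\frac{11 \sqrt{16923}}{24} \approx 59.624$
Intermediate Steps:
$C{\left(X,a \right)} = \frac{1}{a + 2 X}$ ($C{\left(X,a \right)} = \frac{1}{\left(X + a\right) + X} = \frac{1}{a + 2 X}$)
$\sqrt{C{\left(-149,490 \right)} + \left(-80920 + 84475\right)} = \sqrt{\frac{1}{490 + 2 \left(-149\right)} + \left(-80920 + 84475\right)} = \sqrt{\frac{1}{490 - 298} + 3555} = \sqrt{\frac{1}{192} + 3555} = \sqrt{\frac{682561}{192}} = \frac{11 \sqrt{16923}}{24}$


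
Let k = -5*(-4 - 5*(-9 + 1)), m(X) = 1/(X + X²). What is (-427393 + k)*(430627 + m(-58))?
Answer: -608715525591499/3306 ≈ -1.8412e+11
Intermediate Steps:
k = -180 (k = -5*(-4 - 5*(-8)) = -5*(-4 + 40) = -5*36 = -180)
(-427393 + k)*(430627 + m(-58)) = (-427393 - 180)*(430627 + 1/((-58)*(1 - 58))) = -427573*(430627 - 1/58/(-57)) = -427573*(430627 - 1/58*(-1/57)) = -427573*(430627 + 1/3306) = -427573*1423652863/3306 = -608715525591499/3306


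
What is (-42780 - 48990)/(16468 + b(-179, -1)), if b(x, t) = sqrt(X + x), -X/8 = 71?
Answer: -215895480/38742253 + 39330*I*sqrt(83)/38742253 ≈ -5.5726 + 0.0092486*I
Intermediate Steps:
X = -568 (X = -8*71 = -568)
b(x, t) = sqrt(-568 + x)
(-42780 - 48990)/(16468 + b(-179, -1)) = (-42780 - 48990)/(16468 + sqrt(-568 - 179)) = -91770/(16468 + sqrt(-747)) = -91770/(16468 + 3*I*sqrt(83))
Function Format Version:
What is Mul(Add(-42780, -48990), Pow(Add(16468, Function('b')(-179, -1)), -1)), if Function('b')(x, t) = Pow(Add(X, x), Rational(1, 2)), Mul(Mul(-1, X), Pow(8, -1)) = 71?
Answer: Add(Rational(-215895480, 38742253), Mul(Rational(39330, 38742253), I, Pow(83, Rational(1, 2)))) ≈ Add(-5.5726, Mul(0.0092486, I))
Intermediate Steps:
X = -568 (X = Mul(-8, 71) = -568)
Function('b')(x, t) = Pow(Add(-568, x), Rational(1, 2))
Mul(Add(-42780, -48990), Pow(Add(16468, Function('b')(-179, -1)), -1)) = Mul(Add(-42780, -48990), Pow(Add(16468, Pow(Add(-568, -179), Rational(1, 2))), -1)) = Mul(-91770, Pow(Add(16468, Pow(-747, Rational(1, 2))), -1)) = Mul(-91770, Pow(Add(16468, Mul(3, I, Pow(83, Rational(1, 2)))), -1))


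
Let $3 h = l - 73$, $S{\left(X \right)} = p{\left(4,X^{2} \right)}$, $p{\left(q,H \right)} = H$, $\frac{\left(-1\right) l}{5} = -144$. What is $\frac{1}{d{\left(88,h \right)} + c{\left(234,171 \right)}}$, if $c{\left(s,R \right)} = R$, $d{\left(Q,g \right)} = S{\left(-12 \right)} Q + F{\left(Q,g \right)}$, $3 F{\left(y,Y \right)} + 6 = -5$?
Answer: $\frac{3}{38518} \approx 7.7886 \cdot 10^{-5}$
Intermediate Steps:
$l = 720$ ($l = \left(-5\right) \left(-144\right) = 720$)
$F{\left(y,Y \right)} = - \frac{11}{3}$ ($F{\left(y,Y \right)} = -2 + \frac{1}{3} \left(-5\right) = -2 - \frac{5}{3} = - \frac{11}{3}$)
$S{\left(X \right)} = X^{2}$
$h = \frac{647}{3}$ ($h = \frac{720 - 73}{3} = \frac{1}{3} \cdot 647 = \frac{647}{3} \approx 215.67$)
$d{\left(Q,g \right)} = - \frac{11}{3} + 144 Q$ ($d{\left(Q,g \right)} = \left(-12\right)^{2} Q - \frac{11}{3} = 144 Q - \frac{11}{3} = - \frac{11}{3} + 144 Q$)
$\frac{1}{d{\left(88,h \right)} + c{\left(234,171 \right)}} = \frac{1}{\left(- \frac{11}{3} + 144 \cdot 88\right) + 171} = \frac{1}{\left(- \frac{11}{3} + 12672\right) + 171} = \frac{1}{\frac{38005}{3} + 171} = \frac{1}{\frac{38518}{3}} = \frac{3}{38518}$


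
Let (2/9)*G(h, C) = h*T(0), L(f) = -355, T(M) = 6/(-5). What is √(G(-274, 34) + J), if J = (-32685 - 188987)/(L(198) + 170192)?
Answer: √1066020794300710/849185 ≈ 38.449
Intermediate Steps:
T(M) = -6/5 (T(M) = 6*(-⅕) = -6/5)
G(h, C) = -27*h/5 (G(h, C) = 9*(h*(-6/5))/2 = 9*(-6*h/5)/2 = -27*h/5)
J = -221672/169837 (J = (-32685 - 188987)/(-355 + 170192) = -221672/169837 ≈ -1.3052)
√(G(-274, 34) + J) = √(-27/5*(-274) - 221672/169837) = √(7398/5 - 221672/169837) = √(1255345766/849185) = √1066020794300710/849185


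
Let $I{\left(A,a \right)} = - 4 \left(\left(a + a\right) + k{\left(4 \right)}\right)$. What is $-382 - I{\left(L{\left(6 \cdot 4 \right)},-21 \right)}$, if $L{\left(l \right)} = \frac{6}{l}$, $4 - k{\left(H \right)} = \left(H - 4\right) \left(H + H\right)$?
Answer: $-534$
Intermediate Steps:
$k{\left(H \right)} = 4 - 2 H \left(-4 + H\right)$ ($k{\left(H \right)} = 4 - \left(H - 4\right) \left(H + H\right) = 4 - \left(-4 + H\right) 2 H = 4 - 2 H \left(-4 + H\right)$)
$I{\left(A,a \right)} = -16 - 8 a$ ($I{\left(A,a \right)} = - 4 \left(\left(a + a\right) + \left(4 - 2 \cdot 4^{2} + 8 \cdot 4\right)\right) = - 4 \left(2 a + \left(4 - 32 + 32\right)\right) = - 4 \left(2 a + 4\right) = - 4 \left(4 + 2 a\right) = -16 - 8 a$)
$-382 - I{\left(L{\left(6 \cdot 4 \right)},-21 \right)} = -382 - \left(-16 - -168\right) = -382 - \left(-16 + 168\right) = -382 - 152 = -534$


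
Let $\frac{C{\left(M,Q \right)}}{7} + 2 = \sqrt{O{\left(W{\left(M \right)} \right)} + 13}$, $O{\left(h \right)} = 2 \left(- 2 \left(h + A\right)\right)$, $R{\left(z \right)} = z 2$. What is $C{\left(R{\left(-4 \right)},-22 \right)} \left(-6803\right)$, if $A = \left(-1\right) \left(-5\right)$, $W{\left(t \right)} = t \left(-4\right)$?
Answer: $95242 - 142863 i \sqrt{15} \approx 95242.0 - 5.5331 \cdot 10^{5} i$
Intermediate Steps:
$W{\left(t \right)} = - 4 t$
$A = 5$
$R{\left(z \right)} = 2 z$
$O{\left(h \right)} = -20 - 4 h$ ($O{\left(h \right)} = 2 \left(- 2 \left(h + 5\right)\right) = 2 \left(- 2 \left(5 + h\right)\right) = 2 \left(-10 - 2 h\right) = -20 - 4 h$)
$C{\left(M,Q \right)} = -14 + 7 \sqrt{-7 + 16 M}$ ($C{\left(M,Q \right)} = -14 + 7 \sqrt{\left(-20 - 4 \left(- 4 M\right)\right) + 13} = -14 + 7 \sqrt{\left(-20 + 16 M\right) + 13} = -14 + 7 \sqrt{-7 + 16 M}$)
$C{\left(R{\left(-4 \right)},-22 \right)} \left(-6803\right) = \left(-14 + 7 \sqrt{-7 + 16 \cdot 2 \left(-4\right)}\right) \left(-6803\right) = \left(-14 + 7 \sqrt{-7 + 16 \left(-8\right)}\right) \left(-6803\right) = \left(-14 + 7 \sqrt{-7 - 128}\right) \left(-6803\right) = \left(-14 + 7 \sqrt{-135}\right) \left(-6803\right) = \left(-14 + 7 \cdot 3 i \sqrt{15}\right) \left(-6803\right) = \left(-14 + 21 i \sqrt{15}\right) \left(-6803\right) = 95242 - 142863 i \sqrt{15}$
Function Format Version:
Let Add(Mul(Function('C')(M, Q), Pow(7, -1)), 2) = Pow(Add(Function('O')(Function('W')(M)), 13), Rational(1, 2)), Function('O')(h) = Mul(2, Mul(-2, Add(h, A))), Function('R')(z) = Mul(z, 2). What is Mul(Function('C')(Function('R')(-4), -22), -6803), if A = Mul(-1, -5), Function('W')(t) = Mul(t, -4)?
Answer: Add(95242, Mul(-142863, I, Pow(15, Rational(1, 2)))) ≈ Add(95242., Mul(-5.5331e+5, I))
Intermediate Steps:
Function('W')(t) = Mul(-4, t)
A = 5
Function('R')(z) = Mul(2, z)
Function('O')(h) = Add(-20, Mul(-4, h)) (Function('O')(h) = Mul(2, Mul(-2, Add(h, 5))) = Mul(2, Mul(-2, Add(5, h))) = Mul(2, Add(-10, Mul(-2, h))) = Add(-20, Mul(-4, h)))
Function('C')(M, Q) = Add(-14, Mul(7, Pow(Add(-7, Mul(16, M)), Rational(1, 2)))) (Function('C')(M, Q) = Add(-14, Mul(7, Pow(Add(Add(-20, Mul(-4, Mul(-4, M))), 13), Rational(1, 2)))) = Add(-14, Mul(7, Pow(Add(Add(-20, Mul(16, M)), 13), Rational(1, 2)))) = Add(-14, Mul(7, Pow(Add(-7, Mul(16, M)), Rational(1, 2)))))
Mul(Function('C')(Function('R')(-4), -22), -6803) = Mul(Add(-14, Mul(7, Pow(Add(-7, Mul(16, Mul(2, -4))), Rational(1, 2)))), -6803) = Mul(Add(-14, Mul(7, Pow(Add(-7, Mul(16, -8)), Rational(1, 2)))), -6803) = Mul(Add(-14, Mul(7, Pow(Add(-7, -128), Rational(1, 2)))), -6803) = Mul(Add(-14, Mul(7, Pow(-135, Rational(1, 2)))), -6803) = Mul(Add(-14, Mul(7, Mul(3, I, Pow(15, Rational(1, 2))))), -6803) = Mul(Add(-14, Mul(21, I, Pow(15, Rational(1, 2)))), -6803) = Add(95242, Mul(-142863, I, Pow(15, Rational(1, 2))))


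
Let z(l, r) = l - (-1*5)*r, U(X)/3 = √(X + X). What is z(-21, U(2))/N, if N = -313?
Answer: -9/313 ≈ -0.028754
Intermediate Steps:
U(X) = 3*√2*√X (U(X) = 3*√(X + X) = 3*√(2*X) = 3*(√2*√X) = 3*√2*√X)
z(l, r) = l + 5*r (z(l, r) = l - (-5)*r = l + 5*r)
z(-21, U(2))/N = (-21 + 5*(3*√2*√2))/(-313) = (-21 + 5*6)*(-1/313) = (-21 + 30)*(-1/313) = 9*(-1/313) = -9/313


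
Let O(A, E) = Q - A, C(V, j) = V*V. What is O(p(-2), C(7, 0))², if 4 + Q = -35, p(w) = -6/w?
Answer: 1764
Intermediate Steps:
Q = -39 (Q = -4 - 35 = -39)
C(V, j) = V²
O(A, E) = -39 - A
O(p(-2), C(7, 0))² = (-39 - (-6)/(-2))² = (-39 - (-6)*(-1)/2)² = (-39 - 1*3)² = (-39 - 3)² = (-42)² = 1764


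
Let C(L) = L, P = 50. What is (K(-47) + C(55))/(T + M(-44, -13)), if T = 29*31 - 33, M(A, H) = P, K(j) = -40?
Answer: 15/916 ≈ 0.016376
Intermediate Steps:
M(A, H) = 50
T = 866 (T = 899 - 33 = 866)
(K(-47) + C(55))/(T + M(-44, -13)) = (-40 + 55)/(866 + 50) = 15/916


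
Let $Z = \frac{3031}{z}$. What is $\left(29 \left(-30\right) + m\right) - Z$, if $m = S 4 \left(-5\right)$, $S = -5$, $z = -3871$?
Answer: $- \frac{425377}{553} \approx -769.22$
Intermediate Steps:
$m = 100$ ($m = \left(-5\right) 4 \left(-5\right) = \left(-20\right) \left(-5\right) = 100$)
$Z = - \frac{433}{553}$ ($Z = \frac{3031}{-3871} = 3031 \left(- \frac{1}{3871}\right) = - \frac{433}{553} \approx -0.783$)
$\left(29 \left(-30\right) + m\right) - Z = \left(29 \left(-30\right) + 100\right) - - \frac{433}{553} = \left(-870 + 100\right) + \frac{433}{553} = -770 + \frac{433}{553} = - \frac{425377}{553}$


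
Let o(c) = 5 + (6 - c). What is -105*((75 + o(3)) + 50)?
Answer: -13965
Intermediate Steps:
o(c) = 11 - c
-105*((75 + o(3)) + 50) = -105*((75 + (11 - 1*3)) + 50) = -105*((75 + (11 - 3)) + 50) = -105*((75 + 8) + 50) = -105*(83 + 50) = -105*133 = -13965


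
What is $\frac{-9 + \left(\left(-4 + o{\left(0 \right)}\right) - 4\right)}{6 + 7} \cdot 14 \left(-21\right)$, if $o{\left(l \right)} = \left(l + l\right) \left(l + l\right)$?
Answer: $\frac{4998}{13} \approx 384.46$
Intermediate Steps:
$o{\left(l \right)} = 4 l^{2}$ ($o{\left(l \right)} = 2 l 2 l = 4 l^{2}$)
$\frac{-9 + \left(\left(-4 + o{\left(0 \right)}\right) - 4\right)}{6 + 7} \cdot 14 \left(-21\right) = \frac{-9 - \left(8 + 0\right)}{6 + 7} \cdot 14 \left(-21\right) = \frac{-9 + \left(\left(-4 + 4 \cdot 0\right) - 4\right)}{13} \cdot 14 \left(-21\right) = \left(-9 + \left(\left(-4 + 0\right) - 4\right)\right) \frac{1}{13} \cdot 14 \left(-21\right) = \left(-9 - 8\right) \frac{1}{13} \cdot 14 \left(-21\right) = \left(-17\right) \frac{1}{13} \cdot 14 \left(-21\right) = \left(- \frac{17}{13}\right) 14 \left(-21\right) = \left(- \frac{238}{13}\right) \left(-21\right) = \frac{4998}{13}$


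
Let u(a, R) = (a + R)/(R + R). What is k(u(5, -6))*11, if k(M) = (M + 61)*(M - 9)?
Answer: -862741/144 ≈ -5991.3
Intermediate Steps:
u(a, R) = (R + a)/(2*R) (u(a, R) = (R + a)/((2*R)) = (R + a)*(1/(2*R)) = (R + a)/(2*R))
k(M) = (-9 + M)*(61 + M) (k(M) = (61 + M)*(-9 + M) = (-9 + M)*(61 + M))
k(u(5, -6))*11 = (-549 + ((½)*(-6 + 5)/(-6))² + 52*((½)*(-6 + 5)/(-6)))*11 = (-549 + ((½)*(-⅙)*(-1))² + 52*((½)*(-⅙)*(-1)))*11 = (-549 + (1/12)² + 52*(1/12))*11 = (-549 + 1/144 + 13/3)*11 = -78431/144*11 = -862741/144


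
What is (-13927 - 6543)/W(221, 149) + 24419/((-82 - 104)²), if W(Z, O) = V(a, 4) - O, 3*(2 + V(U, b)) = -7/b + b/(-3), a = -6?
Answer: 25628129507/189343908 ≈ 135.35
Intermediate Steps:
V(U, b) = -2 - 7/(3*b) - b/9 (V(U, b) = -2 + (-7/b + b/(-3))/3 = -2 + (-7/b + b*(-⅓))/3 = -2 + (-7/b - b/3)/3 = -2 + (-7/(3*b) - b/9) = -2 - 7/(3*b) - b/9)
W(Z, O) = -109/36 - O (W(Z, O) = (⅑)*(-21 - 1*4*(18 + 4))/4 - O = (⅑)*(¼)*(-21 - 1*4*22) - O = (⅑)*(¼)*(-21 - 88) - O = (⅑)*(¼)*(-109) - O = -109/36 - O)
(-13927 - 6543)/W(221, 149) + 24419/((-82 - 104)²) = (-13927 - 6543)/(-109/36 - 1*149) + 24419/((-82 - 104)²) = -20470/(-109/36 - 149) + 24419/((-186)²) = -20470/(-5473/36) + 24419/34596 = -20470*(-36/5473) + 24419*(1/34596) = 736920/5473 + 24419/34596 = 25628129507/189343908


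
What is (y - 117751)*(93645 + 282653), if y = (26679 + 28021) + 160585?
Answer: 36701849132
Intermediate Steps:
y = 215285 (y = 54700 + 160585 = 215285)
(y - 117751)*(93645 + 282653) = (215285 - 117751)*(93645 + 282653) = 97534*376298 = 36701849132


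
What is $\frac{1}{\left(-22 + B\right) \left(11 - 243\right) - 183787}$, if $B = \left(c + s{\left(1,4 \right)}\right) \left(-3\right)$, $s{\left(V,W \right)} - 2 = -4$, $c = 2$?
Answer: $- \frac{1}{178683} \approx -5.5965 \cdot 10^{-6}$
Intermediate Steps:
$s{\left(V,W \right)} = -2$ ($s{\left(V,W \right)} = 2 - 4 = -2$)
$B = 0$ ($B = \left(2 - 2\right) \left(-3\right) = 0 \left(-3\right) = 0$)
$\frac{1}{\left(-22 + B\right) \left(11 - 243\right) - 183787} = \frac{1}{\left(-22 + 0\right) \left(11 - 243\right) - 183787} = \frac{1}{- 22 \left(11 - 243\right) - 183787} = \frac{1}{\left(-22\right) \left(-232\right) - 183787} = \frac{1}{5104 - 183787} = \frac{1}{-178683} = - \frac{1}{178683}$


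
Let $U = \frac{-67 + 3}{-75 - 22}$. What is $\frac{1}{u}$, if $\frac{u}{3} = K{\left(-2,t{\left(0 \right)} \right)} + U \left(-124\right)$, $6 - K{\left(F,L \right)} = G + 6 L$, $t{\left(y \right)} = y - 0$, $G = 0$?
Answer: $- \frac{97}{22062} \approx -0.0043967$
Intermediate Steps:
$t{\left(y \right)} = y$ ($t{\left(y \right)} = y + 0 = y$)
$K{\left(F,L \right)} = 6 - 6 L$ ($K{\left(F,L \right)} = 6 - \left(0 + 6 L\right) = 6 - 6 L$)
$U = \frac{64}{97}$ ($U = - \frac{64}{-97} = \left(-64\right) \left(- \frac{1}{97}\right) = \frac{64}{97} \approx 0.65979$)
$u = - \frac{22062}{97}$ ($u = 3 \left(\left(6 - 0\right) + \frac{64}{97} \left(-124\right)\right) = 3 \left(\left(6 + 0\right) - \frac{7936}{97}\right) = 3 \left(6 - \frac{7936}{97}\right) = 3 \left(- \frac{7354}{97}\right) = - \frac{22062}{97} \approx -227.44$)
$\frac{1}{u} = \frac{1}{- \frac{22062}{97}} = - \frac{97}{22062}$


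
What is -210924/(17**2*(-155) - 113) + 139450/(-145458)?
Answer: 3052270324/816528483 ≈ 3.7381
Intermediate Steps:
-210924/(17**2*(-155) - 113) + 139450/(-145458) = -210924/(289*(-155) - 113) + 139450*(-1/145458) = -210924/(-44795 - 113) - 69725/72729 = -210924/(-44908) - 69725/72729 = -210924*(-1/44908) - 69725/72729 = 52731/11227 - 69725/72729 = 3052270324/816528483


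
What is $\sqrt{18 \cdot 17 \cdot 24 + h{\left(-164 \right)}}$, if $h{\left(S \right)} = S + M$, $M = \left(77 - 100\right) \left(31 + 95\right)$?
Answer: $\sqrt{4282} \approx 65.437$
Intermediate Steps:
$M = -2898$ ($M = \left(-23\right) 126 = -2898$)
$h{\left(S \right)} = -2898 + S$ ($h{\left(S \right)} = S - 2898 = -2898 + S$)
$\sqrt{18 \cdot 17 \cdot 24 + h{\left(-164 \right)}} = \sqrt{18 \cdot 17 \cdot 24 - 3062} = \sqrt{306 \cdot 24 - 3062} = \sqrt{7344 - 3062} = \sqrt{4282}$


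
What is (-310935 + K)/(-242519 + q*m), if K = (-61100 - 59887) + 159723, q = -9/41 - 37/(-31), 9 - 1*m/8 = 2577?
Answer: 345964929/333675121 ≈ 1.0368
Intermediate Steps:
m = -20544 (m = 72 - 8*2577 = 72 - 20616 = -20544)
q = 1238/1271 (q = -9*1/41 - 37*(-1/31) = -9/41 + 37/31 = 1238/1271 ≈ 0.97404)
K = 38736 (K = -120987 + 159723 = 38736)
(-310935 + K)/(-242519 + q*m) = (-310935 + 38736)/(-242519 + (1238/1271)*(-20544)) = -272199/(-242519 - 25433472/1271) = -272199/(-333675121/1271) = -272199*(-1271/333675121) = 345964929/333675121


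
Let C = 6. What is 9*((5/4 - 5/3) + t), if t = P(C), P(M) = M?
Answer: 201/4 ≈ 50.250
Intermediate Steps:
t = 6
9*((5/4 - 5/3) + t) = 9*((5/4 - 5/3) + 6) = 9*(-5/12 + 6) = 9*(67/12) = 201/4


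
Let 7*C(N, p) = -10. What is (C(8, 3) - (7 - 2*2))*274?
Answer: -8494/7 ≈ -1213.4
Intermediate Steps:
C(N, p) = -10/7 (C(N, p) = (⅐)*(-10) = -10/7)
(C(8, 3) - (7 - 2*2))*274 = (-10/7 - (7 - 2*2))*274 = (-10/7 - (7 - 4))*274 = (-10/7 - 1*3)*274 = (-10/7 - 3)*274 = -31/7*274 = -8494/7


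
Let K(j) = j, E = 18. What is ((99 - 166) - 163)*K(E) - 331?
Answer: -4471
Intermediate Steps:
((99 - 166) - 163)*K(E) - 331 = ((99 - 166) - 163)*18 - 331 = (-67 - 163)*18 - 331 = -230*18 - 331 = -4140 - 331 = -4471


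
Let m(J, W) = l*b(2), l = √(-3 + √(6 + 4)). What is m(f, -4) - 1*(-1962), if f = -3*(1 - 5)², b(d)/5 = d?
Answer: 1962 + 10*√(-3 + √10) ≈ 1966.0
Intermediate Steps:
b(d) = 5*d
l = √(-3 + √10) ≈ 0.40284
f = -48 (f = -3*(-4)² = -3*16 = -48)
m(J, W) = 10*√(-3 + √10) (m(J, W) = √(-3 + √10)*(5*2) = √(-3 + √10)*10 = 10*√(-3 + √10))
m(f, -4) - 1*(-1962) = 10*√(-3 + √10) - 1*(-1962) = 10*√(-3 + √10) + 1962 = 1962 + 10*√(-3 + √10)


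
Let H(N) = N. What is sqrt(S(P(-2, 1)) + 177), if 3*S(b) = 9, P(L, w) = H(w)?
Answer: 6*sqrt(5) ≈ 13.416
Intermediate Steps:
P(L, w) = w
S(b) = 3 (S(b) = (1/3)*9 = 3)
sqrt(S(P(-2, 1)) + 177) = sqrt(3 + 177) = sqrt(180) = 6*sqrt(5)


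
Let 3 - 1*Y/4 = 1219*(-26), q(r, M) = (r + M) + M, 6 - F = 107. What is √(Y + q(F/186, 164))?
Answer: 5*√175907454/186 ≈ 356.53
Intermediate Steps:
F = -101 (F = 6 - 1*107 = 6 - 107 = -101)
q(r, M) = r + 2*M (q(r, M) = (M + r) + M = r + 2*M)
Y = 126788 (Y = 12 - 4876*(-26) = 12 - 4*(-31694) = 12 + 126776 = 126788)
√(Y + q(F/186, 164)) = √(126788 + (-101/186 + 2*164)) = √(126788 + (-101*1/186 + 328)) = √(126788 + (-101/186 + 328)) = √(126788 + 60907/186) = √(23643475/186) = 5*√175907454/186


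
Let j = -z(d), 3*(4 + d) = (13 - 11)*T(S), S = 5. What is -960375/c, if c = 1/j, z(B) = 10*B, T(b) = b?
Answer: -6402500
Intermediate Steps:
d = -2/3 (d = -4 + ((13 - 11)*5)/3 = -4 + (2*5)/3 = -4 + (1/3)*10 = -4 + 10/3 = -2/3 ≈ -0.66667)
j = 20/3 (j = -10*(-2)/3 = -1*(-20/3) = 20/3 ≈ 6.6667)
c = 3/20 (c = 1/(20/3) = 3/20 ≈ 0.15000)
-960375/c = -960375/3/20 = -960375*20/3 = -6402500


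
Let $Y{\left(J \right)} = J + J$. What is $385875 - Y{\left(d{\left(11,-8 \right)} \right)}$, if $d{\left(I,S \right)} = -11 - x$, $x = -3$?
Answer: $385891$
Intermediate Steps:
$d{\left(I,S \right)} = -8$ ($d{\left(I,S \right)} = -11 - -3 = -11 + 3 = -8$)
$Y{\left(J \right)} = 2 J$
$385875 - Y{\left(d{\left(11,-8 \right)} \right)} = 385875 - 2 \left(-8\right) = 385875 - -16 = 385875 + 16 = 385891$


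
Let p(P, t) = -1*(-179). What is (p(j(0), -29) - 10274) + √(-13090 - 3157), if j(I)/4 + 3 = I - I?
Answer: -10095 + I*√16247 ≈ -10095.0 + 127.46*I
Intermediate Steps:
j(I) = -12 (j(I) = -12 + 4*(I - I) = -12 + 4*0 = -12 + 0 = -12)
p(P, t) = 179
(p(j(0), -29) - 10274) + √(-13090 - 3157) = (179 - 10274) + √(-13090 - 3157) = -10095 + √(-16247) = -10095 + I*√16247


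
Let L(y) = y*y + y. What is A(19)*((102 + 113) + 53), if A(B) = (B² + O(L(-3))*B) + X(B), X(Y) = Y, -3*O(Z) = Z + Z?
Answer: 81472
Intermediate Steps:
L(y) = y + y² (L(y) = y² + y = y + y²)
O(Z) = -2*Z/3 (O(Z) = -(Z + Z)/3 = -2*Z/3)
A(B) = B² - 3*B (A(B) = (B² + (-(-2)*(1 - 3))*B) + B = (B² + (-(-2)*(-2))*B) + B = (B² + (-⅔*6)*B) + B = (B² - 4*B) + B = B² - 3*B)
A(19)*((102 + 113) + 53) = (19*(-3 + 19))*((102 + 113) + 53) = (19*16)*(215 + 53) = 304*268 = 81472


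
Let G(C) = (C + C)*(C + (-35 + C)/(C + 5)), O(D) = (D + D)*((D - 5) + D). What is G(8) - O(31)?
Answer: -44710/13 ≈ -3439.2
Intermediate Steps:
O(D) = 2*D*(-5 + 2*D) (O(D) = (2*D)*((-5 + D) + D) = (2*D)*(-5 + 2*D) = 2*D*(-5 + 2*D))
G(C) = 2*C*(C + (-35 + C)/(5 + C)) (G(C) = (2*C)*(C + (-35 + C)/(5 + C)) = 2*C*(C + (-35 + C)/(5 + C)))
G(8) - O(31) = 2*8*(-35 + 8**2 + 6*8)/(5 + 8) - 2*31*(-5 + 2*31) = 2*8*(-35 + 64 + 48)/13 - 2*31*(-5 + 62) = 2*8*(1/13)*77 - 2*31*57 = 1232/13 - 1*3534 = 1232/13 - 3534 = -44710/13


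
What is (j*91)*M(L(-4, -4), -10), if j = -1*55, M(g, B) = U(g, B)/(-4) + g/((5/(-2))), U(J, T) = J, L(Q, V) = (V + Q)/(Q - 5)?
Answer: 26026/9 ≈ 2891.8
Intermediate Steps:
L(Q, V) = (Q + V)/(-5 + Q)
M(g, B) = -13*g/20 (M(g, B) = g/(-4) + g/((5/(-2))) = g*(-¼) + g/((5*(-½))) = -g/4 + g/(-5/2) = -g/4 + g*(-⅖) = -g/4 - 2*g/5 = -13*g/20)
j = -55
(j*91)*M(L(-4, -4), -10) = (-55*91)*(-13*(-4 - 4)/(20*(-5 - 4))) = -(-13013)*-8/(-9)/4 = -(-13013)*(-⅑*(-8))/4 = -(-13013)*8/(4*9) = -5005*(-26/45) = 26026/9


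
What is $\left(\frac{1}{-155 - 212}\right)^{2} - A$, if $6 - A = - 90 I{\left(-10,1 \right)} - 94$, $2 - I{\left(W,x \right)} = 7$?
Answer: $\frac{47141151}{134689} \approx 350.0$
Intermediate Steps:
$I{\left(W,x \right)} = -5$ ($I{\left(W,x \right)} = 2 - 7 = -5$)
$A = -350$ ($A = 6 - \left(\left(-90\right) \left(-5\right) - 94\right) = 6 - \left(450 - 94\right) = 6 - 356 = -350$)
$\left(\frac{1}{-155 - 212}\right)^{2} - A = \left(\frac{1}{-155 - 212}\right)^{2} - -350 = \left(\frac{1}{-367}\right)^{2} + 350 = \left(- \frac{1}{367}\right)^{2} + 350 = \frac{1}{134689} + 350 = \frac{47141151}{134689}$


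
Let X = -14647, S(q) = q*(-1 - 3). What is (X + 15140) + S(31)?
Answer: 369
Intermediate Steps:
S(q) = -4*q (S(q) = q*(-4) = -4*q)
(X + 15140) + S(31) = (-14647 + 15140) - 4*31 = 493 - 124 = 369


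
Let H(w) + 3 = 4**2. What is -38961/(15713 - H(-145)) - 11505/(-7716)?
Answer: -2499887/2523775 ≈ -0.99053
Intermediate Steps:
H(w) = 13 (H(w) = -3 + 4**2 = -3 + 16 = 13)
-38961/(15713 - H(-145)) - 11505/(-7716) = -38961/(15713 - 1*13) - 11505/(-7716) = -38961/(15713 - 13) - 11505*(-1/7716) = -38961/15700 + 3835/2572 = -2499887/2523775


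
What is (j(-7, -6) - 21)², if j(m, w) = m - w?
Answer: 484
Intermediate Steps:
(j(-7, -6) - 21)² = ((-7 - 1*(-6)) - 21)² = ((-7 + 6) - 21)² = (-1 - 21)² = (-22)² = 484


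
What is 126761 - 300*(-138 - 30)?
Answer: 177161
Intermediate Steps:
126761 - 300*(-138 - 30) = 126761 - 300*(-168) = 126761 - 1*(-50400) = 126761 + 50400 = 177161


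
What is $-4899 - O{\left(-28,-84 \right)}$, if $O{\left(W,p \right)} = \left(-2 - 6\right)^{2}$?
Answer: $-4963$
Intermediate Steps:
$O{\left(W,p \right)} = 64$ ($O{\left(W,p \right)} = \left(-8\right)^{2} = 64$)
$-4899 - O{\left(-28,-84 \right)} = -4899 - 64 = -4963$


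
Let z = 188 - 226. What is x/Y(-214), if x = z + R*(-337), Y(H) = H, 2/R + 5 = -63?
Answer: 955/7276 ≈ 0.13125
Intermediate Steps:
R = -1/34 (R = 2/(-5 - 63) = 2/(-68) = 2*(-1/68) = -1/34 ≈ -0.029412)
z = -38
x = -955/34 (x = -38 - 1/34*(-337) = -38 + 337/34 = -955/34 ≈ -28.088)
x/Y(-214) = -955/34/(-214) = -955/34*(-1/214) = 955/7276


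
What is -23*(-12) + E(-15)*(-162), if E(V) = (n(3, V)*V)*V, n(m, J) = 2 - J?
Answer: -619374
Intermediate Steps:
E(V) = V²*(2 - V) (E(V) = ((2 - V)*V)*V = (V*(2 - V))*V = V²*(2 - V))
-23*(-12) + E(-15)*(-162) = -23*(-12) + ((-15)²*(2 - 1*(-15)))*(-162) = 276 + (225*(2 + 15))*(-162) = 276 + (225*17)*(-162) = 276 + 3825*(-162) = 276 - 619650 = -619374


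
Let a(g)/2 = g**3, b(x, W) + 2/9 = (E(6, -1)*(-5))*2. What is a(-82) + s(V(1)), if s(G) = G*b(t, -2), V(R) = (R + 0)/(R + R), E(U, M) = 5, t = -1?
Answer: -9924850/9 ≈ -1.1028e+6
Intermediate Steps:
V(R) = 1/2 (V(R) = R/((2*R)) = R*(1/(2*R)) = 1/2)
b(x, W) = -452/9 (b(x, W) = -2/9 + (5*(-5))*2 = -2/9 - 25*2 = -2/9 - 50 = -452/9)
s(G) = -452*G/9 (s(G) = G*(-452/9) = -452*G/9)
a(g) = 2*g**3
a(-82) + s(V(1)) = 2*(-82)**3 - 452/9*1/2 = 2*(-551368) - 226/9 = -1102736 - 226/9 = -9924850/9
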